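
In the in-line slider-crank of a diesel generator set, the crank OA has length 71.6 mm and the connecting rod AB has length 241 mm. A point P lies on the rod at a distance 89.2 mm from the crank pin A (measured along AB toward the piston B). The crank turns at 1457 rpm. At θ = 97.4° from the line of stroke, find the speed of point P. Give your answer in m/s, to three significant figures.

10.7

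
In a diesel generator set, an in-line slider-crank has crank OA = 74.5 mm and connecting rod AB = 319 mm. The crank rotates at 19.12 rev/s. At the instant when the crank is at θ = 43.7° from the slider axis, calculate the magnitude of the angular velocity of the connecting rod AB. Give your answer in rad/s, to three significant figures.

20.6

ω = 120.1 rad/s (converted from 19.12 rev/s).
The rod makes angle φ with the slider axis where L sinφ = r sinθ; differentiating, L cosφ·φ̇ = r ω cosθ.
L cosφ = √(L² − r² sin²θ) = 0.31482 m.
|ω_rod| = r ω |cosθ| / √(L² − r² sin²θ) = 0.0745·120.1·0.72297/0.31482 = 20.553 rad/s.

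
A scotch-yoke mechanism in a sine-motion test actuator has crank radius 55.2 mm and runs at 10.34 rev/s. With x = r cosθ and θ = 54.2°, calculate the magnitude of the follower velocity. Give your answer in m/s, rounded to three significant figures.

ω = 64.97 rad/s (from 10.34 rev/s).
x = r cosθ ⇒ ẋ = −rω sinθ.
|v| = rω|sinθ| = 0.0552·64.97·|sin 54.2°| = 2.9087 m/s.

2.91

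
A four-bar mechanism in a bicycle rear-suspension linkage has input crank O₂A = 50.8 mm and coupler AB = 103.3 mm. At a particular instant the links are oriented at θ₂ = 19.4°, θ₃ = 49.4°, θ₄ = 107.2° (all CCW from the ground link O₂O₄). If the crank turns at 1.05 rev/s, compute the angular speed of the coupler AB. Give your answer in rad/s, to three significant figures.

3.83

ω₂ = 6.597 rad/s (from 1.05 rev/s).
Differentiating the loop-closure r₂e^{iθ₂}+r₃e^{iθ₃}=r₁+r₄e^{iθ₄} gives r₂ω₂e^{iθ₂}+r₃ω₃e^{iθ₃}=r₄ω₄e^{iθ₄}.
Eliminating the other unknown: ω₃ = r₂ω₂ sin(θ₄−θ₂) / [r₃ sin(θ₃−θ₄)].
Numerator sine = +0.99926; denominator sine = -0.84619.
Result = 0.0508·6.597·(+0.99926) / (0.1033·(-0.84619)) = -3.8313 rad/s; magnitude 3.8313 rad/s.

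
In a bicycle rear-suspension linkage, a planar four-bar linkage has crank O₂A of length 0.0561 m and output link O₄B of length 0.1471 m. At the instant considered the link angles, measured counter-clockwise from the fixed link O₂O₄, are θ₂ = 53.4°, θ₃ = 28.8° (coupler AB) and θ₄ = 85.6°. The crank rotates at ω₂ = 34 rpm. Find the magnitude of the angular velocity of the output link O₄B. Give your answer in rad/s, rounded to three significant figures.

0.676

ω₂ = 3.56 rad/s (from 34 rpm).
Differentiating the loop-closure r₂e^{iθ₂}+r₃e^{iθ₃}=r₁+r₄e^{iθ₄} gives r₂ω₂e^{iθ₂}+r₃ω₃e^{iθ₃}=r₄ω₄e^{iθ₄}.
Eliminating the other unknown: ω₄ = r₂ω₂ sin(θ₂−θ₃) / [r₄ sin(θ₄−θ₃)].
Numerator sine = +0.41628; denominator sine = +0.83676.
Result = 0.0561·3.56·(+0.41628) / (0.1471·(+0.83676)) = +0.67552 rad/s; magnitude 0.67552 rad/s.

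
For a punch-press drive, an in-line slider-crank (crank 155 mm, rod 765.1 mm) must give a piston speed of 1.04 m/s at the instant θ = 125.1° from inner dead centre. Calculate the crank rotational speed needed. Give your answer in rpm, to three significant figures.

For an in-line slider-crank, |v_piston| = rω|sinθ|·[1 + r cosθ/√(L² − r² sin²θ)].
With r = 0.155 m, L = 0.7651 m, θ = 125.1°: the bracketed kinematic factor |dx/dθ| = 0.11183 m.
ω = v/|dx/dθ| = 1.04/0.11183 = 9.2995 rad/s.
N = 60ω/(2π) = 88.804 rpm.

88.8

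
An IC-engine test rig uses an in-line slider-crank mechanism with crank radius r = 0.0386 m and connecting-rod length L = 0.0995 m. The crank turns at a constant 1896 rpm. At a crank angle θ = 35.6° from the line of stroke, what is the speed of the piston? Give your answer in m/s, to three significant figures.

5.91

ω = 2π·1896/60 = 198.5 rad/s
For an in-line slider-crank, x = r cosθ + √(L² − r² sin²θ), so v = −rω sinθ·[1 + r cosθ/√(L² − r² sin²θ)].
With r = 0.0386 m, L = 0.0995 m, θ = 35.6°: √(L² − r² sin²θ) = 0.09693 m.
v = −0.0386·198.5·0.58212·[1 + 0.0386·0.81310/0.09693] = -5.906 m/s.
|v| = 5.906 m/s.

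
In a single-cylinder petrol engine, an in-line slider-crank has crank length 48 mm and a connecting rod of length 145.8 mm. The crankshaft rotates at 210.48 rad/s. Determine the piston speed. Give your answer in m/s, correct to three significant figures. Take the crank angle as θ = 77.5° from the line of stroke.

10.6

ω = 210.5 rad/s
For an in-line slider-crank, x = r cosθ + √(L² − r² sin²θ), so v = −rω sinθ·[1 + r cosθ/√(L² − r² sin²θ)].
With r = 0.048 m, L = 0.1458 m, θ = 77.5°: √(L² − r² sin²θ) = 0.13806 m.
v = −0.048·210.5·0.97630·[1 + 0.048·0.21644/0.13806] = -10.606 m/s.
|v| = 10.606 m/s.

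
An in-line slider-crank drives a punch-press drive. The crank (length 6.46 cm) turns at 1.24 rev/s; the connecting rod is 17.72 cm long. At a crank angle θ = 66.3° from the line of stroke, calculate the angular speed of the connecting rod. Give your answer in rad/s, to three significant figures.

1.21

ω = 7.791 rad/s (converted from 1.24 rev/s).
The rod makes angle φ with the slider axis where L sinφ = r sinθ; differentiating, L cosφ·φ̇ = r ω cosθ.
L cosφ = √(L² − r² sin²θ) = 0.16704 m.
|ω_rod| = r ω |cosθ| / √(L² − r² sin²θ) = 0.0646·7.791·0.40195/0.16704 = 1.2111 rad/s.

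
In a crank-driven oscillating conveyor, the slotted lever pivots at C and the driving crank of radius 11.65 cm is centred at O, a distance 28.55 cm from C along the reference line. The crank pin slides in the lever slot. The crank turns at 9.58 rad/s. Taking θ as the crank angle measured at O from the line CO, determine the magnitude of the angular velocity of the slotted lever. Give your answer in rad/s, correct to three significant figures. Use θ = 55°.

ω = 9.58 rad/s
Crank pin A relative to C: A = (d + r cosθ, r sinθ); lever angle φ = atan2(r sinθ, d + r cosθ).
Differentiating tanφ: φ̇ = rω(d cosθ + r)/(d² + r² + 2dr cosθ).
d² + r² + 2dr cosθ = |CA|² = 0.133238 m²;  d cosθ + r = +0.28026 m.
|ω_lever| = |0.1165·9.58·+0.28026| / 0.133238 = 2.3476 rad/s.

2.35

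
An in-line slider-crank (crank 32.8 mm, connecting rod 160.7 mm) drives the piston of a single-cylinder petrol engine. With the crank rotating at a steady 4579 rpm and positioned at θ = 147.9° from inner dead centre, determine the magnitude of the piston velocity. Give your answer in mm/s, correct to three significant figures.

6900

ω = 2π·4579/60 = 479.5 rad/s
For an in-line slider-crank, x = r cosθ + √(L² − r² sin²θ), so v = −rω sinθ·[1 + r cosθ/√(L² − r² sin²θ)].
With r = 0.0328 m, L = 0.1607 m, θ = 147.9°: √(L² − r² sin²θ) = 0.15975 m.
v = −0.0328·479.5·0.53140·[1 + 0.0328·-0.84712/0.15975] = -6.9042 m/s.
|v| = 6.9042 m/s = 6904.2 mm/s.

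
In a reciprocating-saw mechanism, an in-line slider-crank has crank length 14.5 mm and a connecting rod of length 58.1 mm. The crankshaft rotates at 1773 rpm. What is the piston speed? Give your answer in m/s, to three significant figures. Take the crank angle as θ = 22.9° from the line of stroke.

ω = 2π·1773/60 = 185.7 rad/s
For an in-line slider-crank, x = r cosθ + √(L² − r² sin²θ), so v = −rω sinθ·[1 + r cosθ/√(L² − r² sin²θ)].
With r = 0.0145 m, L = 0.0581 m, θ = 22.9°: √(L² − r² sin²θ) = 0.057825 m.
v = −0.0145·185.7·0.38912·[1 + 0.0145·0.92119/0.057825] = -1.2896 m/s.
|v| = 1.2896 m/s.

1.29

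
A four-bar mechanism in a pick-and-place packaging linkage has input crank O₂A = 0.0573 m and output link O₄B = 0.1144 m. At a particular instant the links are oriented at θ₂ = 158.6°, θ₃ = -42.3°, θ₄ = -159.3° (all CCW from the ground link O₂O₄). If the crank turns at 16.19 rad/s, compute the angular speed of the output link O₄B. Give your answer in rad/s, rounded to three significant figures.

ω₂ = 16.19 rad/s
Differentiating the loop-closure r₂e^{iθ₂}+r₃e^{iθ₃}=r₁+r₄e^{iθ₄} gives r₂ω₂e^{iθ₂}+r₃ω₃e^{iθ₃}=r₄ω₄e^{iθ₄}.
Eliminating the other unknown: ω₄ = r₂ω₂ sin(θ₂−θ₃) / [r₄ sin(θ₄−θ₃)].
Numerator sine = -0.35674; denominator sine = -0.89101.
Result = 0.0573·16.19·(-0.35674) / (0.1144·(-0.89101)) = +3.2467 rad/s; magnitude 3.2467 rad/s.

3.25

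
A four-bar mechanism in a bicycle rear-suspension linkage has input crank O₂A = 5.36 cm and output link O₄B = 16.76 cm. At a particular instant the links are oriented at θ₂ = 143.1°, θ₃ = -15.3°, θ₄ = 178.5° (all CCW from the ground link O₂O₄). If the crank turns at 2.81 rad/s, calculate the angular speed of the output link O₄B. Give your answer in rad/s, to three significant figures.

ω₂ = 2.81 rad/s
Differentiating the loop-closure r₂e^{iθ₂}+r₃e^{iθ₃}=r₁+r₄e^{iθ₄} gives r₂ω₂e^{iθ₂}+r₃ω₃e^{iθ₃}=r₄ω₄e^{iθ₄}.
Eliminating the other unknown: ω₄ = r₂ω₂ sin(θ₂−θ₃) / [r₄ sin(θ₄−θ₃)].
Numerator sine = +0.36812; denominator sine = -0.23853.
Result = 0.0536·2.81·(+0.36812) / (0.1676·(-0.23853)) = -1.3869 rad/s; magnitude 1.3869 rad/s.

1.39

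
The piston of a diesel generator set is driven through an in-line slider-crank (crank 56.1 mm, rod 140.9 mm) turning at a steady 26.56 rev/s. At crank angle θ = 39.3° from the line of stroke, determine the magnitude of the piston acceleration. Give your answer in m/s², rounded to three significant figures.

ω = 2π·26.6 = 166.9 rad/s
x(θ) = r cosθ + √(L² − r² sin²θ); with ω constant, a = ω²·d²x/dθ².
d²x/dθ² = −r cosθ − r²(cos2θ)/√u − r⁴ sin²2θ/(4u^{3/2}),  u = L² − r² sin²θ = 0.0185902 m².
Substituting r = 0.0561 m, L = 0.1409 m, θ = 39.3°: d²x/dθ² = -0.048914 m.
a = ω²·d²x/dθ² = (166.9)²·(-0.048914) = -1362.2 m/s²;  |a| = 1362.2 m/s².

1360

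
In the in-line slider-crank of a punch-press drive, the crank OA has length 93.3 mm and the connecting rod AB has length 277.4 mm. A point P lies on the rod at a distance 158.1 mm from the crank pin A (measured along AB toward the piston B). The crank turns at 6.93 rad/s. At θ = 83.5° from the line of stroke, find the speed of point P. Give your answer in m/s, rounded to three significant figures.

ω = 6.93 rad/s.  Crank-pin speed |V_A| = rω = 0.64657 m/s, perpendicular to OA.
Rod angle: sinφ = −(r/L) sinθ ⇒ φ = -19.522°; ω_rod = −rω cosθ/√(L²−r²sin²θ) = -0.27995 rad/s.
V_P = V_A + ω_rod × AP, with AP = 0.1581 m along the rod.
Components: V_Px = −rω sinθ − a·ω_rod·sinφ = -0.6572 m/s;  V_Py = rω cosθ + a·ω_rod·cosφ = +0.031478 m/s.
|V_P| = √(V_Px² + V_Py²) = 0.65796 m/s.

0.658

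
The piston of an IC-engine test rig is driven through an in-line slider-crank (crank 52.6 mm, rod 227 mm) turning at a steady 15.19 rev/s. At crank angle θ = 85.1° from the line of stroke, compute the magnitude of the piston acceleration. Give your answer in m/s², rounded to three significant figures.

71.5

ω = 2π·15.2 = 95.44 rad/s
x(θ) = r cosθ + √(L² − r² sin²θ); with ω constant, a = ω²·d²x/dθ².
d²x/dθ² = −r cosθ − r²(cos2θ)/√u − r⁴ sin²2θ/(4u^{3/2}),  u = L² − r² sin²θ = 0.0487824 m².
Substituting r = 0.0526 m, L = 0.227 m, θ = 85.1°: d²x/dθ² = +0.0078459 m.
a = ω²·d²x/dθ² = (95.44)²·(+0.0078459) = +71.469 m/s²;  |a| = 71.469 m/s².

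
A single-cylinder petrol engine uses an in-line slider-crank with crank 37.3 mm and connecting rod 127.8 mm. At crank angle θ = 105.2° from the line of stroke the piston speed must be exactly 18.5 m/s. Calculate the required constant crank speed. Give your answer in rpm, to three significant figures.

For an in-line slider-crank, |v_piston| = rω|sinθ|·[1 + r cosθ/√(L² − r² sin²θ)].
With r = 0.0373 m, L = 0.1278 m, θ = 105.2°: the bracketed kinematic factor |dx/dθ| = 0.033124 m.
ω = v/|dx/dθ| = 18.5/0.033124 = 558.5 rad/s.
N = 60ω/(2π) = 5333.3 rpm.

5330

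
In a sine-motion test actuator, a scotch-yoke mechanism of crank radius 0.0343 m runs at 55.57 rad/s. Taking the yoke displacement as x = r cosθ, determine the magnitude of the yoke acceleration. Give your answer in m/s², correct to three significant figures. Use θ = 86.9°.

ω = 55.57 rad/s
x = r cosθ ⇒ ẍ = −rω² cosθ (ω constant).
|a| = rω²|cosθ| = 0.0343·(55.57)²·|cos 86.9°| = 5.728 m/s².

5.73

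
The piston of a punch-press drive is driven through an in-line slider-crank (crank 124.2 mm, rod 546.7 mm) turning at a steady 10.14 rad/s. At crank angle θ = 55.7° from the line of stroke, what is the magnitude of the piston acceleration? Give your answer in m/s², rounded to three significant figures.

6.15

ω = 10.14 rad/s
x(θ) = r cosθ + √(L² − r² sin²θ); with ω constant, a = ω²·d²x/dθ².
d²x/dθ² = −r cosθ − r²(cos2θ)/√u − r⁴ sin²2θ/(4u^{3/2}),  u = L² − r² sin²θ = 0.288354 m².
Substituting r = 0.1242 m, L = 0.5467 m, θ = 55.7°: d²x/dθ² = -0.059841 m.
a = ω²·d²x/dθ² = (10.14)²·(-0.059841) = -6.1529 m/s²;  |a| = 6.1529 m/s².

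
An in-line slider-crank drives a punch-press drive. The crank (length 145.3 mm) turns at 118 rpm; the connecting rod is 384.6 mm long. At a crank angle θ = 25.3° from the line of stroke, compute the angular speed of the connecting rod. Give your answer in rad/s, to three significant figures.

ω = 12.36 rad/s (converted from 118 rpm).
The rod makes angle φ with the slider axis where L sinφ = r sinθ; differentiating, L cosφ·φ̇ = r ω cosθ.
L cosφ = √(L² − r² sin²θ) = 0.37955 m.
|ω_rod| = r ω |cosθ| / √(L² − r² sin²θ) = 0.1453·12.36·0.90408/0.37955 = 4.2767 rad/s.

4.28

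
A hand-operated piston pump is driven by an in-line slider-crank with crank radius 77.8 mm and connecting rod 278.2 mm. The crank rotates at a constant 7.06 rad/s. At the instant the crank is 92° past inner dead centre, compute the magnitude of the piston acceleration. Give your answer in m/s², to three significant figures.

1.26

ω = 7.06 rad/s
x(θ) = r cosθ + √(L² − r² sin²θ); with ω constant, a = ω²·d²x/dθ².
d²x/dθ² = −r cosθ − r²(cos2θ)/√u − r⁴ sin²2θ/(4u^{3/2}),  u = L² − r² sin²θ = 0.0713498 m².
Substituting r = 0.0778 m, L = 0.2782 m, θ = 92°: d²x/dθ² = +0.025318 m.
a = ω²·d²x/dθ² = (7.06)²·(+0.025318) = +1.2619 m/s²;  |a| = 1.2619 m/s².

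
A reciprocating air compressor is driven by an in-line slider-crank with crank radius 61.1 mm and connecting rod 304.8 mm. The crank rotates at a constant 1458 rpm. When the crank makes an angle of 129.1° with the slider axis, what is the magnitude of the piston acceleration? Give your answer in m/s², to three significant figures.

955

ω = 2π·1458/60 = 152.7 rad/s
x(θ) = r cosθ + √(L² − r² sin²θ); with ω constant, a = ω²·d²x/dθ².
d²x/dθ² = −r cosθ − r²(cos2θ)/√u − r⁴ sin²2θ/(4u^{3/2}),  u = L² − r² sin²θ = 0.0906547 m².
Substituting r = 0.0611 m, L = 0.3048 m, θ = 129.1°: d²x/dθ² = +0.040948 m.
a = ω²·d²x/dθ² = (152.7)²·(+0.040948) = +954.55 m/s²;  |a| = 954.55 m/s².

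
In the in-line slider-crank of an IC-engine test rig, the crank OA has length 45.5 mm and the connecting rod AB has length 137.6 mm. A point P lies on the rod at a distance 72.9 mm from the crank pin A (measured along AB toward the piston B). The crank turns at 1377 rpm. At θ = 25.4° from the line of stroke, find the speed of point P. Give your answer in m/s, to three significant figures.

4.29

ω = 144.2 rad/s.  Crank-pin speed |V_A| = rω = 6.5611 m/s, perpendicular to OA.
Rod angle: sinφ = −(r/L) sinθ ⇒ φ = -8.154°; ω_rod = −rω cosθ/√(L²−r²sin²θ) = -43.513 rad/s.
V_P = V_A + ω_rod × AP, with AP = 0.0729 m along the rod.
Components: V_Px = −rω sinθ − a·ω_rod·sinφ = -3.2642 m/s;  V_Py = rω cosθ + a·ω_rod·cosφ = +2.7868 m/s.
|V_P| = √(V_Px² + V_Py²) = 4.292 m/s.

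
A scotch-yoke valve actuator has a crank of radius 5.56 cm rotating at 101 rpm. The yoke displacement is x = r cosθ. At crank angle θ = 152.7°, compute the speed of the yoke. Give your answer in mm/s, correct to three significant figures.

ω = 10.58 rad/s (from 101 rpm).
x = r cosθ ⇒ ẋ = −rω sinθ.
|v| = rω|sinθ| = 0.0556·10.58·|sin 152.7°| = 0.26972 m/s = 269.72 mm/s.

270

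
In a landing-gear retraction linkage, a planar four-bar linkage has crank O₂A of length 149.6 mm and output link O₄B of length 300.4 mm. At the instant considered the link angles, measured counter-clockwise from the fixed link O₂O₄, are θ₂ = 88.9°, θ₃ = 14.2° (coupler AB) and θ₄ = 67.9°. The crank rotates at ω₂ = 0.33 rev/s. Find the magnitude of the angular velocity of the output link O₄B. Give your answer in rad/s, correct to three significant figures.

1.24

ω₂ = 2.073 rad/s (from 0.33 rev/s).
Differentiating the loop-closure r₂e^{iθ₂}+r₃e^{iθ₃}=r₁+r₄e^{iθ₄} gives r₂ω₂e^{iθ₂}+r₃ω₃e^{iθ₃}=r₄ω₄e^{iθ₄}.
Eliminating the other unknown: ω₄ = r₂ω₂ sin(θ₂−θ₃) / [r₄ sin(θ₄−θ₃)].
Numerator sine = +0.96456; denominator sine = +0.80593.
Result = 0.1496·2.073·(+0.96456) / (0.3004·(+0.80593)) = +1.2358 rad/s; magnitude 1.2358 rad/s.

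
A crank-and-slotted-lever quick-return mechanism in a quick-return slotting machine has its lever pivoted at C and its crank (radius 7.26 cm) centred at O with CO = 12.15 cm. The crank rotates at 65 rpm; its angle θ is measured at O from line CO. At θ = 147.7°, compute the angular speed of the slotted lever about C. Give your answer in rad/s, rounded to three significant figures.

2.90

ω = 6.807 rad/s (from 65 rpm).
Crank pin A relative to C: A = (d + r cosθ, r sinθ); lever angle φ = atan2(r sinθ, d + r cosθ).
Differentiating tanφ: φ̇ = rω(d cosθ + r)/(d² + r² + 2dr cosθ).
d² + r² + 2dr cosθ = |CA|² = 0.00512107 m²;  d cosθ + r = -0.030099 m.
|ω_lever| = |0.0726·6.807·-0.030099| / 0.00512107 = 2.9045 rad/s.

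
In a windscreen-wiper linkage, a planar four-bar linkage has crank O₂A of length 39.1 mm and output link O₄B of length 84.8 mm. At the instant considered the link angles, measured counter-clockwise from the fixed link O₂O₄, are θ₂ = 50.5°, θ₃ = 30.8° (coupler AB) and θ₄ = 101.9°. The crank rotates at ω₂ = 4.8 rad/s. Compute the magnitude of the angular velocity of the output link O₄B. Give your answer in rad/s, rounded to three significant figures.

ω₂ = 4.8 rad/s
Differentiating the loop-closure r₂e^{iθ₂}+r₃e^{iθ₃}=r₁+r₄e^{iθ₄} gives r₂ω₂e^{iθ₂}+r₃ω₃e^{iθ₃}=r₄ω₄e^{iθ₄}.
Eliminating the other unknown: ω₄ = r₂ω₂ sin(θ₂−θ₃) / [r₄ sin(θ₄−θ₃)].
Numerator sine = +0.33710; denominator sine = +0.94609.
Result = 0.0391·4.8·(+0.33710) / (0.0848·(+0.94609)) = +0.78858 rad/s; magnitude 0.78858 rad/s.

0.789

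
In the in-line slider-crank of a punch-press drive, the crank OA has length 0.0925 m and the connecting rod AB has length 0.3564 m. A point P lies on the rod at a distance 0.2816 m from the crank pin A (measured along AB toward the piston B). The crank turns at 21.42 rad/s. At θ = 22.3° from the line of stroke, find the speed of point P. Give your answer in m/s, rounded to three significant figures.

0.974

ω = 21.42 rad/s.  Crank-pin speed |V_A| = rω = 1.9814 m/s, perpendicular to OA.
Rod angle: sinφ = −(r/L) sinθ ⇒ φ = -5.652°; ω_rod = −rω cosθ/√(L²−r²sin²θ) = -5.1687 rad/s.
V_P = V_A + ω_rod × AP, with AP = 0.2816 m along the rod.
Components: V_Px = −rω sinθ − a·ω_rod·sinφ = -0.89518 m/s;  V_Py = rω cosθ + a·ω_rod·cosφ = +0.38474 m/s.
|V_P| = √(V_Px² + V_Py²) = 0.97436 m/s.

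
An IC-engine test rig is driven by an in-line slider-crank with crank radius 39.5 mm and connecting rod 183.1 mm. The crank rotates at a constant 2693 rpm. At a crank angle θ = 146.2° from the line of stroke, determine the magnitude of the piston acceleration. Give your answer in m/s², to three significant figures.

2340

ω = 2π·2693/60 = 282 rad/s
x(θ) = r cosθ + √(L² − r² sin²θ); with ω constant, a = ω²·d²x/dθ².
d²x/dθ² = −r cosθ − r²(cos2θ)/√u − r⁴ sin²2θ/(4u^{3/2}),  u = L² − r² sin²θ = 0.0330428 m².
Substituting r = 0.0395 m, L = 0.1831 m, θ = 146.2°: d²x/dθ² = +0.029466 m.
a = ω²·d²x/dθ² = (282)²·(+0.029466) = +2343.5 m/s²;  |a| = 2343.5 m/s².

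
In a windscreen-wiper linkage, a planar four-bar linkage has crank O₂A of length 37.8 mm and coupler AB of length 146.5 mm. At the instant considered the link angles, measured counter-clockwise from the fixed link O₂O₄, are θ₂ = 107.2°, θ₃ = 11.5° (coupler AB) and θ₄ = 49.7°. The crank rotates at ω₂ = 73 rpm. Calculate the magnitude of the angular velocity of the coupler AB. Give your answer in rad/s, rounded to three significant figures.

2.69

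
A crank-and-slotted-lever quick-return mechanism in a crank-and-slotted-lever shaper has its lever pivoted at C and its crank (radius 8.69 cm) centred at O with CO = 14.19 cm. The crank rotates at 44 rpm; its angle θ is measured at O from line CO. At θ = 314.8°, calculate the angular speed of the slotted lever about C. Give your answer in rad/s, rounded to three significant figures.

ω = 4.608 rad/s (from 44 rpm).
Crank pin A relative to C: A = (d + r cosθ, r sinθ); lever angle φ = atan2(r sinθ, d + r cosθ).
Differentiating tanφ: φ̇ = rω(d cosθ + r)/(d² + r² + 2dr cosθ).
d² + r² + 2dr cosθ = |CA|² = 0.0450651 m²;  d cosθ + r = +0.18689 m.
|ω_lever| = |0.0869·4.608·+0.18689| / 0.0450651 = 1.6605 rad/s.

1.66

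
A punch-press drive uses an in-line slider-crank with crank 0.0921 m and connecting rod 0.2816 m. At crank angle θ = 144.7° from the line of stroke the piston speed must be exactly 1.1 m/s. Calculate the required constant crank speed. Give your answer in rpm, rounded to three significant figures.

271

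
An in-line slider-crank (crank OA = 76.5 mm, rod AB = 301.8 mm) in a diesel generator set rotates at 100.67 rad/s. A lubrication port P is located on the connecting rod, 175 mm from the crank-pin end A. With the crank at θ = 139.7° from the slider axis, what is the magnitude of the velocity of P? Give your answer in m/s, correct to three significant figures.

ω = 100.7 rad/s.  Crank-pin speed |V_A| = rω = 7.7013 m/s, perpendicular to OA.
Rod angle: sinφ = −(r/L) sinθ ⇒ φ = -9.436°; ω_rod = −rω cosθ/√(L²−r²sin²θ) = +19.729 rad/s.
V_P = V_A + ω_rod × AP, with AP = 0.175 m along the rod.
Components: V_Px = −rω sinθ − a·ω_rod·sinφ = -4.4151 m/s;  V_Py = rω cosθ + a·ω_rod·cosφ = -2.4677 m/s.
|V_P| = √(V_Px² + V_Py²) = 5.0579 m/s.

5.06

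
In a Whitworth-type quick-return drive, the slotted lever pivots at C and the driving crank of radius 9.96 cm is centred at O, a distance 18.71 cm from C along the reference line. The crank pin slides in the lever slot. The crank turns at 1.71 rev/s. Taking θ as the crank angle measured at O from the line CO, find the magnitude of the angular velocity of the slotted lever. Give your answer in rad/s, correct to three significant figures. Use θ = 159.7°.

ω = 10.74 rad/s (from 1.71 rev/s).
Crank pin A relative to C: A = (d + r cosθ, r sinθ); lever angle φ = atan2(r sinθ, d + r cosθ).
Differentiating tanφ: φ̇ = rω(d cosθ + r)/(d² + r² + 2dr cosθ).
d² + r² + 2dr cosθ = |CA|² = 0.00997115 m²;  d cosθ + r = -0.075879 m.
|ω_lever| = |0.0996·10.74·-0.075879| / 0.00997115 = 8.1435 rad/s.

8.14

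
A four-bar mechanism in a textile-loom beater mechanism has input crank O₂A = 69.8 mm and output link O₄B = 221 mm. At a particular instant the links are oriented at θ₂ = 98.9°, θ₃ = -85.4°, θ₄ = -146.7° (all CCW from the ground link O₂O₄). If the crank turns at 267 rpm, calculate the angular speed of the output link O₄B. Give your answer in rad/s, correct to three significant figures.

0.755

ω₂ = 27.96 rad/s (from 267 rpm).
Differentiating the loop-closure r₂e^{iθ₂}+r₃e^{iθ₃}=r₁+r₄e^{iθ₄} gives r₂ω₂e^{iθ₂}+r₃ω₃e^{iθ₃}=r₄ω₄e^{iθ₄}.
Eliminating the other unknown: ω₄ = r₂ω₂ sin(θ₂−θ₃) / [r₄ sin(θ₄−θ₃)].
Numerator sine = -0.07498; denominator sine = -0.87715.
Result = 0.0698·27.96·(-0.07498) / (0.221·(-0.87715)) = +0.75486 rad/s; magnitude 0.75486 rad/s.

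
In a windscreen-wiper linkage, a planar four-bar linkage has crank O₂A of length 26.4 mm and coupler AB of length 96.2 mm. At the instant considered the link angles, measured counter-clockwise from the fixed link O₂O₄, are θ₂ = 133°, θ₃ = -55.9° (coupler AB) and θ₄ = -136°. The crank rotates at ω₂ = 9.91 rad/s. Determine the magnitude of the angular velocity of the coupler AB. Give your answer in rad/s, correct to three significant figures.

2.76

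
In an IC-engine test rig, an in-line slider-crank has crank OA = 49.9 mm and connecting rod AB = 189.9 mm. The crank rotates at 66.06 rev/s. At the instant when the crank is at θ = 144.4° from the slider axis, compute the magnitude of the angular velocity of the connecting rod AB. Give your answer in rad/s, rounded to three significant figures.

ω = 415.1 rad/s (converted from 66.06 rev/s).
The rod makes angle φ with the slider axis where L sinφ = r sinθ; differentiating, L cosφ·φ̇ = r ω cosθ.
L cosφ = √(L² − r² sin²θ) = 0.18767 m.
|ω_rod| = r ω |cosθ| / √(L² − r² sin²θ) = 0.0499·415.1·0.81310/0.18767 = 89.739 rad/s.

89.7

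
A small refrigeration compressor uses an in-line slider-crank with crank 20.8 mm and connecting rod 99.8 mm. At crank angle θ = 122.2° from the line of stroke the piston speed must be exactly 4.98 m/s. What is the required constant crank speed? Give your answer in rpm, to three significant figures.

For an in-line slider-crank, |v_piston| = rω|sinθ|·[1 + r cosθ/√(L² − r² sin²θ)].
With r = 0.0208 m, L = 0.0998 m, θ = 122.2°: the bracketed kinematic factor |dx/dθ| = 0.015615 m.
ω = v/|dx/dθ| = 4.98/0.015615 = 318.93 rad/s.
N = 60ω/(2π) = 3045.5 rpm.

3050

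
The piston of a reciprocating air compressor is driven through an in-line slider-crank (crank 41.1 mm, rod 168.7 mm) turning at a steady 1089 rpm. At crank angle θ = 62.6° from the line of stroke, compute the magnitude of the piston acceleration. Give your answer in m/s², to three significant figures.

170

ω = 2π·1089/60 = 114 rad/s
x(θ) = r cosθ + √(L² − r² sin²θ); with ω constant, a = ω²·d²x/dθ².
d²x/dθ² = −r cosθ − r²(cos2θ)/√u − r⁴ sin²2θ/(4u^{3/2}),  u = L² − r² sin²θ = 0.0271282 m².
Substituting r = 0.0411 m, L = 0.1687 m, θ = 62.6°: d²x/dθ² = -0.013109 m.
a = ω²·d²x/dθ² = (114)²·(-0.013109) = -170.48 m/s²;  |a| = 170.48 m/s².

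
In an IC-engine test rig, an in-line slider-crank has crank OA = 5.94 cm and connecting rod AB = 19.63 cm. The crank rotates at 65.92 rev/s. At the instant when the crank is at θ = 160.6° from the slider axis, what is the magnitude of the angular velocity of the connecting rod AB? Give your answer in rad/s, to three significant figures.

ω = 414.2 rad/s (converted from 65.92 rev/s).
The rod makes angle φ with the slider axis where L sinφ = r sinθ; differentiating, L cosφ·φ̇ = r ω cosθ.
L cosφ = √(L² − r² sin²θ) = 0.19531 m.
|ω_rod| = r ω |cosθ| / √(L² − r² sin²θ) = 0.0594·414.2·0.94322/0.19531 = 118.82 rad/s.

119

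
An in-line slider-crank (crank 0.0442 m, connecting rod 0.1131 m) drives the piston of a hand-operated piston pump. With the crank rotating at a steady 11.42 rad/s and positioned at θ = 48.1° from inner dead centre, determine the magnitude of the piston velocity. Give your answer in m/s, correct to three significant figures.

0.478

ω = 11.42 rad/s
For an in-line slider-crank, x = r cosθ + √(L² − r² sin²θ), so v = −rω sinθ·[1 + r cosθ/√(L² − r² sin²θ)].
With r = 0.0442 m, L = 0.1131 m, θ = 48.1°: √(L² − r² sin²θ) = 0.10821 m.
v = −0.0442·11.42·0.74431·[1 + 0.0442·0.66783/0.10821] = -0.47819 m/s.
|v| = 0.47819 m/s.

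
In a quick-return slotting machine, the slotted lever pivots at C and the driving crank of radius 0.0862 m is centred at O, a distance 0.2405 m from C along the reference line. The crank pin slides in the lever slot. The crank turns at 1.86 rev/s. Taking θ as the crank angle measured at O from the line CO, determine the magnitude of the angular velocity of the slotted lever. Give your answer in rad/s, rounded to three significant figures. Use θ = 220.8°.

ω = 11.69 rad/s (from 1.86 rev/s).
Crank pin A relative to C: A = (d + r cosθ, r sinθ); lever angle φ = atan2(r sinθ, d + r cosθ).
Differentiating tanφ: φ̇ = rω(d cosθ + r)/(d² + r² + 2dr cosθ).
d² + r² + 2dr cosθ = |CA|² = 0.033884 m²;  d cosθ + r = -0.095857 m.
|ω_lever| = |0.0862·11.69·-0.095857| / 0.033884 = 2.8499 rad/s.

2.85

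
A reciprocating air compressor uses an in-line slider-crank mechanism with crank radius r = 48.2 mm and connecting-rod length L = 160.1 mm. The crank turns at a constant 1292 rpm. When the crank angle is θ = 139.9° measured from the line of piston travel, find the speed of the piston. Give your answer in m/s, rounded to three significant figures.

3.21

ω = 2π·1292/60 = 135.3 rad/s
For an in-line slider-crank, x = r cosθ + √(L² − r² sin²θ), so v = −rω sinθ·[1 + r cosθ/√(L² − r² sin²θ)].
With r = 0.0482 m, L = 0.1601 m, θ = 139.9°: √(L² − r² sin²θ) = 0.15706 m.
v = −0.0482·135.3·0.64412·[1 + 0.0482·-0.76492/0.15706] = -3.2145 m/s.
|v| = 3.2145 m/s.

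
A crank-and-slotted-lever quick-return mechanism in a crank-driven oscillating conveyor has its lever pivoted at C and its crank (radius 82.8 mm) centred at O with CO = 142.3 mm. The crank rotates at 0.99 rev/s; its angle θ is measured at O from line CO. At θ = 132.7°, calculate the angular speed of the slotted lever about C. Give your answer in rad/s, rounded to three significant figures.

ω = 6.22 rad/s (from 0.99 rev/s).
Crank pin A relative to C: A = (d + r cosθ, r sinθ); lever angle φ = atan2(r sinθ, d + r cosθ).
Differentiating tanφ: φ̇ = rω(d cosθ + r)/(d² + r² + 2dr cosθ).
d² + r² + 2dr cosθ = |CA|² = 0.0111244 m²;  d cosθ + r = -0.013702 m.
|ω_lever| = |0.0828·6.22·-0.013702| / 0.0111244 = 0.63439 rad/s.

0.634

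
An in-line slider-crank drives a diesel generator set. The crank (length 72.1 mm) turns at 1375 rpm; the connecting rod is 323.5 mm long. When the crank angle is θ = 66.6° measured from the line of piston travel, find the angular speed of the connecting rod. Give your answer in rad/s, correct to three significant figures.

13.0

ω = 144 rad/s (converted from 1375 rpm).
The rod makes angle φ with the slider axis where L sinφ = r sinθ; differentiating, L cosφ·φ̇ = r ω cosθ.
L cosφ = √(L² − r² sin²θ) = 0.31666 m.
|ω_rod| = r ω |cosθ| / √(L² − r² sin²θ) = 0.0721·144·0.39715/0.31666 = 13.02 rad/s.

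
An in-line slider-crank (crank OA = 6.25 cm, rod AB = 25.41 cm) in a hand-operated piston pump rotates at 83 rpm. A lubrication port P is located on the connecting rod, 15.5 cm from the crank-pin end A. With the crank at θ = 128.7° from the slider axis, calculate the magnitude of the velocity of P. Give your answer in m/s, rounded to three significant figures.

ω = 8.692 rad/s.  Crank-pin speed |V_A| = rω = 0.54323 m/s, perpendicular to OA.
Rod angle: sinφ = −(r/L) sinθ ⇒ φ = -11.067°; ω_rod = −rω cosθ/√(L²−r²sin²θ) = +1.362 rad/s.
V_P = V_A + ω_rod × AP, with AP = 0.155 m along the rod.
Components: V_Px = −rω sinθ − a·ω_rod·sinφ = -0.38343 m/s;  V_Py = rω cosθ + a·ω_rod·cosφ = -0.13247 m/s.
|V_P| = √(V_Px² + V_Py²) = 0.40567 m/s.

0.406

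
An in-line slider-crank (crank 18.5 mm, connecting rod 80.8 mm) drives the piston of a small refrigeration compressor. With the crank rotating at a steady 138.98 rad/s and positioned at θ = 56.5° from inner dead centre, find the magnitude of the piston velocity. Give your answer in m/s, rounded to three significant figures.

2.42

ω = 139 rad/s
For an in-line slider-crank, x = r cosθ + √(L² − r² sin²θ), so v = −rω sinθ·[1 + r cosθ/√(L² − r² sin²θ)].
With r = 0.0185 m, L = 0.0808 m, θ = 56.5°: √(L² − r² sin²θ) = 0.079314 m.
v = −0.0185·139·0.83389·[1 + 0.0185·0.55194/0.079314] = -2.4201 m/s.
|v| = 2.4201 m/s.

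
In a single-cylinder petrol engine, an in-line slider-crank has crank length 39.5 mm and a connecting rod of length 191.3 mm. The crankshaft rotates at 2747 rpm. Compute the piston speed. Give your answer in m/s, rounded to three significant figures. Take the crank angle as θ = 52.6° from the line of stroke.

ω = 2π·2747/60 = 287.7 rad/s
For an in-line slider-crank, x = r cosθ + √(L² − r² sin²θ), so v = −rω sinθ·[1 + r cosθ/√(L² − r² sin²θ)].
With r = 0.0395 m, L = 0.1913 m, θ = 52.6°: √(L² − r² sin²θ) = 0.18871 m.
v = −0.0395·287.7·0.79441·[1 + 0.0395·0.60738/0.18871] = -10.174 m/s.
|v| = 10.174 m/s.

10.2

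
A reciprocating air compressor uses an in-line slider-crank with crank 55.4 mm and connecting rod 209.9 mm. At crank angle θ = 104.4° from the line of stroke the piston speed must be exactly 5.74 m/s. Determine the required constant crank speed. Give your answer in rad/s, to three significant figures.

115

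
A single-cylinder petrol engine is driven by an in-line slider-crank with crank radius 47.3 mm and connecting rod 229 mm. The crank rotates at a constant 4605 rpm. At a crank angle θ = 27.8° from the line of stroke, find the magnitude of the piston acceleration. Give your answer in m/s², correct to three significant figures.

11000

ω = 2π·4605/60 = 482.2 rad/s
x(θ) = r cosθ + √(L² − r² sin²θ); with ω constant, a = ω²·d²x/dθ².
d²x/dθ² = −r cosθ − r²(cos2θ)/√u − r⁴ sin²2θ/(4u^{3/2}),  u = L² − r² sin²θ = 0.0519544 m².
Substituting r = 0.0473 m, L = 0.229 m, θ = 27.8°: d²x/dθ² = -0.047458 m.
a = ω²·d²x/dθ² = (482.2)²·(-0.047458) = -11036 m/s²;  |a| = 11036 m/s².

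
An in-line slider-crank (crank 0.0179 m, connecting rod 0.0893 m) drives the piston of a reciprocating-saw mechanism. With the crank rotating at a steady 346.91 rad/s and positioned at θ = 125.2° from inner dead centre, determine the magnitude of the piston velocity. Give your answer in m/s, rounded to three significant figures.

4.48

ω = 346.9 rad/s
For an in-line slider-crank, x = r cosθ + √(L² − r² sin²θ), so v = −rω sinθ·[1 + r cosθ/√(L² − r² sin²θ)].
With r = 0.0179 m, L = 0.0893 m, θ = 125.2°: √(L² − r² sin²θ) = 0.088094 m.
v = −0.0179·346.9·0.81714·[1 + 0.0179·-0.57643/0.088094] = -4.4799 m/s.
|v| = 4.4799 m/s.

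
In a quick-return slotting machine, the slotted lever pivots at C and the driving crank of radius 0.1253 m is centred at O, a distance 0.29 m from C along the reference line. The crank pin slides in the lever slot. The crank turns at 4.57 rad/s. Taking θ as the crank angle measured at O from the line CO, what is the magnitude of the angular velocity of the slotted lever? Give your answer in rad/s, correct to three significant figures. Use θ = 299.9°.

1.14

ω = 4.57 rad/s
Crank pin A relative to C: A = (d + r cosθ, r sinθ); lever angle φ = atan2(r sinθ, d + r cosθ).
Differentiating tanφ: φ̇ = rω(d cosθ + r)/(d² + r² + 2dr cosθ).
d² + r² + 2dr cosθ = |CA|² = 0.136027 m²;  d cosθ + r = +0.26986 m.
|ω_lever| = |0.1253·4.57·+0.26986| / 0.136027 = 1.136 rad/s.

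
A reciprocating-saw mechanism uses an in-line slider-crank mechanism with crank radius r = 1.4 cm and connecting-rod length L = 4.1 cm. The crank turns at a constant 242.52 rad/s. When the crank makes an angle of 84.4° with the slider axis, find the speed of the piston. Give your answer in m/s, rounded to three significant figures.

3.50

ω = 242.5 rad/s
For an in-line slider-crank, x = r cosθ + √(L² − r² sin²θ), so v = −rω sinθ·[1 + r cosθ/√(L² − r² sin²θ)].
With r = 0.014 m, L = 0.041 m, θ = 84.4°: √(L² − r² sin²θ) = 0.03856 m.
v = −0.014·242.5·0.99523·[1 + 0.014·0.09758/0.03856] = -3.4988 m/s.
|v| = 3.4988 m/s.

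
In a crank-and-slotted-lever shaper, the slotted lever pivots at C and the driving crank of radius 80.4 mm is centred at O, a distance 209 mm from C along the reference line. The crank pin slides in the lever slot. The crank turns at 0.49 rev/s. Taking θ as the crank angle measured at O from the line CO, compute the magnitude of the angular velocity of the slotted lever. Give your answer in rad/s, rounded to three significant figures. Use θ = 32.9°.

ω = 3.079 rad/s (from 0.49 rev/s).
Crank pin A relative to C: A = (d + r cosθ, r sinθ); lever angle φ = atan2(r sinθ, d + r cosθ).
Differentiating tanφ: φ̇ = rω(d cosθ + r)/(d² + r² + 2dr cosθ).
d² + r² + 2dr cosθ = |CA|² = 0.0783624 m²;  d cosθ + r = +0.25588 m.
|ω_lever| = |0.0804·3.079·+0.25588| / 0.0783624 = 0.80828 rad/s.

0.808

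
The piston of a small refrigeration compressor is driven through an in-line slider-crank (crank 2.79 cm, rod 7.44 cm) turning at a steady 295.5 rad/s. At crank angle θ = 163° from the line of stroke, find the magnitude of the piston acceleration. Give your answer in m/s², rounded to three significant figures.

ω = 295.5 rad/s
x(θ) = r cosθ + √(L² − r² sin²θ); with ω constant, a = ω²·d²x/dθ².
d²x/dθ² = −r cosθ − r²(cos2θ)/√u − r⁴ sin²2θ/(4u^{3/2}),  u = L² − r² sin²θ = 0.00546882 m².
Substituting r = 0.0279 m, L = 0.0744 m, θ = 163°: d²x/dθ² = +0.017837 m.
a = ω²·d²x/dθ² = (295.5)²·(+0.017837) = +1557.6 m/s²;  |a| = 1557.6 m/s².

1560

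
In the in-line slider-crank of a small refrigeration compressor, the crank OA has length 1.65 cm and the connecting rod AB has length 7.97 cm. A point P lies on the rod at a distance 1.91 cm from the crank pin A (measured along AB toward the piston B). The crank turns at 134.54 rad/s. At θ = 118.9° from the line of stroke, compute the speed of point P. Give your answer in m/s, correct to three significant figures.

2.06

ω = 134.5 rad/s.  Crank-pin speed |V_A| = rω = 2.2199 m/s, perpendicular to OA.
Rod angle: sinφ = −(r/L) sinθ ⇒ φ = -10.442°; ω_rod = −rω cosθ/√(L²−r²sin²θ) = +13.688 rad/s.
V_P = V_A + ω_rod × AP, with AP = 0.0191 m along the rod.
Components: V_Px = −rω sinθ − a·ω_rod·sinφ = -1.8961 m/s;  V_Py = rω cosθ + a·ω_rod·cosφ = -0.81574 m/s.
|V_P| = √(V_Px² + V_Py²) = 2.0641 m/s.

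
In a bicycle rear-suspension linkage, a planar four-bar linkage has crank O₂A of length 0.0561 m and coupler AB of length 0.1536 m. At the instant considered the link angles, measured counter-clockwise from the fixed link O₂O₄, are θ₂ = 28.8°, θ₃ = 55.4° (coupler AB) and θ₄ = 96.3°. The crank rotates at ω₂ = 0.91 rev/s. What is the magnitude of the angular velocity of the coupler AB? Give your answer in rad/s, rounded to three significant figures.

2.95

ω₂ = 5.718 rad/s (from 0.91 rev/s).
Differentiating the loop-closure r₂e^{iθ₂}+r₃e^{iθ₃}=r₁+r₄e^{iθ₄} gives r₂ω₂e^{iθ₂}+r₃ω₃e^{iθ₃}=r₄ω₄e^{iθ₄}.
Eliminating the other unknown: ω₃ = r₂ω₂ sin(θ₄−θ₂) / [r₃ sin(θ₃−θ₄)].
Numerator sine = +0.92388; denominator sine = -0.65474.
Result = 0.0561·5.718·(+0.92388) / (0.1536·(-0.65474)) = -2.9467 rad/s; magnitude 2.9467 rad/s.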